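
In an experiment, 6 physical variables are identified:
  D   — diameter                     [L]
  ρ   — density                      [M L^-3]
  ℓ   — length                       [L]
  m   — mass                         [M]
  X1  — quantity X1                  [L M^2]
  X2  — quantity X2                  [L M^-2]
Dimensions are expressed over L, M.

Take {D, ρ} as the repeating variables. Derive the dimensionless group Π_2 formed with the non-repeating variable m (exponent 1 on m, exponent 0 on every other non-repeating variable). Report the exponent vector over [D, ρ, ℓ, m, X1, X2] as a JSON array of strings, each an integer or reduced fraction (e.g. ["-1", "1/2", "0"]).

["-3", "-1", "0", "1", "0", "0"]

Dimensional matrix (L×M by D×ρ×ℓ×m×X1×X2):
  L: [ 1 -3  1  0  1  1]
  M: [ 0  1  0  1  2 -2]
Echelon form has 2 nonzero rows (pivots: D,ρ)
Pivot set = {D,ρ}, free = {ℓ,m,X1,X2}
RREF:
  r0: [   1    0    1    3    7   -5]
  r1: [   0    1    0    1    2   -2]
Fix exponent of m at 1, ℓ at 0, X1 at 0, X2 at 0; solve each RREF row for its pivot's exponent:
  r0: exp(D) + (3)·1 = 0 ⇒ exp(D) = -3
  r1: exp(ρ) + (1)·1 = 0 ⇒ exp(ρ) = -1
Π_2 = D^-3 · ρ^-1 · m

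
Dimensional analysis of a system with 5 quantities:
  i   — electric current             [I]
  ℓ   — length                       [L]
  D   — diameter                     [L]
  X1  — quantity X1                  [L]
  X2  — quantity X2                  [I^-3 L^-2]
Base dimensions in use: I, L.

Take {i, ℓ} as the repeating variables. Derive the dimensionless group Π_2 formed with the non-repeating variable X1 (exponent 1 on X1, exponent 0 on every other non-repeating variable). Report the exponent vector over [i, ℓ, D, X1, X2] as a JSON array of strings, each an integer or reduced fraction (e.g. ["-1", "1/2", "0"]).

Exponent matrix [I,L] × [i,ℓ,D,X1,X2]:
  I: [ 1  0  0  0 -3]
  L: [ 0  1  1  1 -2]
Row reduction gives pivot columns i,ℓ; rank = 2
Repeat: i,ℓ; free: D,X1,X2
RREF:
  r0: [   1    0    0    0   -3]
  r1: [   0    1    1    1   -2]
Fix exponent of X1 at 1, D at 0, X2 at 0; solve each RREF row for its pivot's exponent:
  r0: exp(i) + (0)·1 = 0 ⇒ exp(i) = 0
  r1: exp(ℓ) + (1)·1 = 0 ⇒ exp(ℓ) = -1
Π_2 = ℓ^-1 · X1

["0", "-1", "0", "1", "0"]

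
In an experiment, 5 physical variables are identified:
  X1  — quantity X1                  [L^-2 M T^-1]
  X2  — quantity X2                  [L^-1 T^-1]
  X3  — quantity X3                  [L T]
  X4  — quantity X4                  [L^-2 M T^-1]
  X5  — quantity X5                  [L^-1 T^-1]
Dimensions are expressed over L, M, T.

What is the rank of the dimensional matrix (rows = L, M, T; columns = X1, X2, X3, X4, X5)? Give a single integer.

Dimensional matrix (L×M×T by X1×X2×X3×X4×X5):
  L: [-2 -1  1 -2 -1]
  M: [ 1  0  0  1  0]
  T: [-1 -1  1 -1 -1]
Echelon form has 2 nonzero rows (pivots: X1,X2)

2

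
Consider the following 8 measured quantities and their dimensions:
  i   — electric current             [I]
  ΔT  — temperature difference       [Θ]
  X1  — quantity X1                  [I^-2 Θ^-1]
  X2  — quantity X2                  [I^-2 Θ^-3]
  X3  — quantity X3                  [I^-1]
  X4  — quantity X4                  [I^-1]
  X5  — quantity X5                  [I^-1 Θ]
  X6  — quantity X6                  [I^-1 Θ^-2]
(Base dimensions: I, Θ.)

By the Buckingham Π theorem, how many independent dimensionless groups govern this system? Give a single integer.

6

Exponent matrix [I,Θ] × [i,ΔT,X1,X2,X3,X4,X5,X6]:
  I: [ 1  0 -2 -2 -1 -1 -1 -1]
  Θ: [ 0  1 -1 -3  0  0  1 -2]
RREF → pivots at {i,ΔT} ⇒ r = 2
n=8, r=2 ⇒ 6 dimensionless groups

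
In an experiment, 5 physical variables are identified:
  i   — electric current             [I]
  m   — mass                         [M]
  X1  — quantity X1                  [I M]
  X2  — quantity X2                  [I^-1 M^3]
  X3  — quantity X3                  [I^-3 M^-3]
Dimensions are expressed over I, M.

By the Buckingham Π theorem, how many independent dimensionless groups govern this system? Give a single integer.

Dimensional matrix (I×M by i×m×X1×X2×X3):
  I: [ 1  0  1 -1 -3]
  M: [ 0  1  1  3 -3]
Row reduction gives pivot columns i,m; rank = 2
Π count = n − r = 5 − 2 = 3

3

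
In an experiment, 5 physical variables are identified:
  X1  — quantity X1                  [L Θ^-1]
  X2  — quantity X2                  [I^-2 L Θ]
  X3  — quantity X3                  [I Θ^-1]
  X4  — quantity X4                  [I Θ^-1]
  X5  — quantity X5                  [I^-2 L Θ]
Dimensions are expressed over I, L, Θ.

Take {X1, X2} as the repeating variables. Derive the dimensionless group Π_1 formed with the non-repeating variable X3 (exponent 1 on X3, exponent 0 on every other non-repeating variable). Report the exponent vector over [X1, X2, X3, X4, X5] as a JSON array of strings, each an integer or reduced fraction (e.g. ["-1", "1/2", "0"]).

["-1/2", "1/2", "1", "0", "0"]

Dimensional matrix (I×L×Θ by X1×X2×X3×X4×X5):
  I: [ 0 -2  1  1 -2]
  L: [ 1  1  0  0  1]
  Θ: [-1  1 -1 -1  1]
Row reduction gives pivot columns X1,X2; rank = 2
Pivot set = {X1,X2}, free = {X3,X4,X5}
RREF:
  r0: [   1    0  1/2  1/2    0]
  r1: [   0    1 -1/2 -1/2    1]
  r2: [   0    0    0    0    0]
Fix exponent of X3 at 1, X4 at 0, X5 at 0; solve each RREF row for its pivot's exponent:
  r0: exp(X1) + (1/2)·1 = 0 ⇒ exp(X1) = -1/2
  r1: exp(X2) + (-1/2)·1 = 0 ⇒ exp(X2) = 1/2
Π_1 = X1^(-1/2) · X2^(1/2) · X3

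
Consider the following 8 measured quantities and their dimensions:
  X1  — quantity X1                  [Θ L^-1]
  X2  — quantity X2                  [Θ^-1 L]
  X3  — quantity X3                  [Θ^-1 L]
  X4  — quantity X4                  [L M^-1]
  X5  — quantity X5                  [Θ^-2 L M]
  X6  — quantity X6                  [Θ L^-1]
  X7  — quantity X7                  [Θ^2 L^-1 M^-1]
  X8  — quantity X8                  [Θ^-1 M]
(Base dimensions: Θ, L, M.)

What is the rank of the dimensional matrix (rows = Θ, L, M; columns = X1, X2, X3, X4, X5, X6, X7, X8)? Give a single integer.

2

Write exponents as rows Θ,L,M / cols X1,X2,X3,X4,X5,X6,X7,X8:
  Θ: [ 1 -1 -1  0 -2  1  2 -1]
  L: [-1  1  1  1  1 -1 -1  0]
  M: [ 0  0  0 -1  1  0 -1  1]
Echelon form has 2 nonzero rows (pivots: X1,X4)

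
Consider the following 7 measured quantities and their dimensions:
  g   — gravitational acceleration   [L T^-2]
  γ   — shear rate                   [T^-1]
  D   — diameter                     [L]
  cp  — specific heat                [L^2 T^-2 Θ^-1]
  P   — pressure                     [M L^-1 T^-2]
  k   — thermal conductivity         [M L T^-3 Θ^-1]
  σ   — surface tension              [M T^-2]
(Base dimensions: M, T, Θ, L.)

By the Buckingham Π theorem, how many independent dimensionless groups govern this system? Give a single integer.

3

Dimensional matrix (M×T×Θ×L by g×γ×D×cp×P×k×σ):
  M: [ 0  0  0  0  1  1  1]
  T: [-2 -1  0 -2 -2 -3 -2]
  Θ: [ 0  0  0 -1  0 -1  0]
  L: [ 1  0  1  2 -1  1  0]
Row reduction gives pivot columns g,γ,cp,P; rank = 4
n=7, r=4 ⇒ 3 dimensionless groups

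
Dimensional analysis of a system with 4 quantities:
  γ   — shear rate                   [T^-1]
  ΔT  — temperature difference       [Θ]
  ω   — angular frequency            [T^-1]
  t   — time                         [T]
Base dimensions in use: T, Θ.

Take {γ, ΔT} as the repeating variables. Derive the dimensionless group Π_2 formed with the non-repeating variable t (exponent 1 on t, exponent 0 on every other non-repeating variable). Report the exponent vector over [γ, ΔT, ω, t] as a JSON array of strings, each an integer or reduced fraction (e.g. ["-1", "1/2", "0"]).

Write exponents as rows T,Θ / cols γ,ΔT,ω,t:
  T: [-1  0 -1  1]
  Θ: [ 0  1  0  0]
Echelon form has 2 nonzero rows (pivots: γ,ΔT)
Pivot set = {γ,ΔT}, free = {ω,t}
RREF:
  r0: [   1    0    1   -1]
  r1: [   0    1    0    0]
Fix exponent of t at 1, ω at 0; solve each RREF row for its pivot's exponent:
  r0: exp(γ) + (-1)·1 = 0 ⇒ exp(γ) = 1
  r1: exp(ΔT) + (0)·1 = 0 ⇒ exp(ΔT) = 0
Π_2 = γ · t

["1", "0", "0", "1"]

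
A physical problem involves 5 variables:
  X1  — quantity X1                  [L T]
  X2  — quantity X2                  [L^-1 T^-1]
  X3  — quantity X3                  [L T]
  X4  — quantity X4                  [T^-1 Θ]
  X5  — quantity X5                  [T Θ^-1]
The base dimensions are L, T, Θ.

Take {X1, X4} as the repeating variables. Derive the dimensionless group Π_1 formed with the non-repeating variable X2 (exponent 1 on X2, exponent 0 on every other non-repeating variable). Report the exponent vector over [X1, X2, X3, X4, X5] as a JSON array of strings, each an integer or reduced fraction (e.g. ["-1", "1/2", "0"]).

Exponent matrix [L,T,Θ] × [X1,X2,X3,X4,X5]:
  L: [ 1 -1  1  0  0]
  T: [ 1 -1  1 -1  1]
  Θ: [ 0  0  0  1 -1]
RREF → pivots at {X1,X4} ⇒ r = 2
Repeat: X1,X4; free: X2,X3,X5
RREF:
  r0: [   1   -1    1    0    0]
  r1: [   0    0    0    1   -1]
  r2: [   0    0    0    0    0]
Fix exponent of X2 at 1, X3 at 0, X5 at 0; solve each RREF row for its pivot's exponent:
  r0: exp(X1) + (-1)·1 = 0 ⇒ exp(X1) = 1
  r1: exp(X4) + (0)·1 = 0 ⇒ exp(X4) = 0
Π_1 = X1 · X2

["1", "1", "0", "0", "0"]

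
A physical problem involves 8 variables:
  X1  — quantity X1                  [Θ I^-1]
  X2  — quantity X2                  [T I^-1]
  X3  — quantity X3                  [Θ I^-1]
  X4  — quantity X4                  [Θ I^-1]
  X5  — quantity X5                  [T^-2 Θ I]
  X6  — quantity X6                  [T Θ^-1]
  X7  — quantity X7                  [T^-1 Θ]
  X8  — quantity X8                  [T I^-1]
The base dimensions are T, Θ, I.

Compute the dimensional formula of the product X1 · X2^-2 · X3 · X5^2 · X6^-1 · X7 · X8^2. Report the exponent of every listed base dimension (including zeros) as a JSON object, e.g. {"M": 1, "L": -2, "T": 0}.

{"T": -6, "Θ": 6, "I": 0}

Write exponents as rows T,Θ,I / cols X1,X2,X3,X4,X5,X6,X7,X8:
  T: [ 0  1  0  0 -2  1 -1  1]
  Θ: [ 1  0  1  1  1 -1  1  0]
  I: [-1 -1 -1 -1  1  0  0 -1]
  [T]: (1)·0+(-2)·1+(1)·0+(2)·-2+(-1)·1+(1)·-1+(2)·1 = -6
  [Θ]: (1)·1+(-2)·0+(1)·1+(2)·1+(-1)·-1+(1)·1+(2)·0 = 6
  [I]: (1)·-1+(-2)·-1+(1)·-1+(2)·1+(-1)·0+(1)·0+(2)·-1 = 0
⇒ T^-6 Θ^6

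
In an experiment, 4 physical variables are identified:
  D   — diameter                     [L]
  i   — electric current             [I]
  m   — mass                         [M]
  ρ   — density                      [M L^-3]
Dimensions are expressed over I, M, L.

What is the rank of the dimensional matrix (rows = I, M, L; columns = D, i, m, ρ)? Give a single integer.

3

Write exponents as rows I,M,L / cols D,i,m,ρ:
  I: [ 0  1  0  0]
  M: [ 0  0  1  1]
  L: [ 1  0  0 -3]
Row reduction gives pivot columns D,i,m; rank = 3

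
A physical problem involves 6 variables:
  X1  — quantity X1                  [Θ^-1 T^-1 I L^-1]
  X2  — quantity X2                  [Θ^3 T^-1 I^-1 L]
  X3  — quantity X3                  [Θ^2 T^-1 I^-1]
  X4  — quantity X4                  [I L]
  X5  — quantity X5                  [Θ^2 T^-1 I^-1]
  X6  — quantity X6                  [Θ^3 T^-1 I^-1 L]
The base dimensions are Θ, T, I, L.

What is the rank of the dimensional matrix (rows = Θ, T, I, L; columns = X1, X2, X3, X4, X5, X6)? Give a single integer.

Dimensional matrix (Θ×T×I×L by X1×X2×X3×X4×X5×X6):
  Θ: [-1  3  2  0  2  3]
  T: [-1 -1 -1  0 -1 -1]
  I: [ 1 -1 -1  1 -1 -1]
  L: [-1  1  0  1  0  1]
RREF → pivots at {X1,X2,X3} ⇒ r = 3

3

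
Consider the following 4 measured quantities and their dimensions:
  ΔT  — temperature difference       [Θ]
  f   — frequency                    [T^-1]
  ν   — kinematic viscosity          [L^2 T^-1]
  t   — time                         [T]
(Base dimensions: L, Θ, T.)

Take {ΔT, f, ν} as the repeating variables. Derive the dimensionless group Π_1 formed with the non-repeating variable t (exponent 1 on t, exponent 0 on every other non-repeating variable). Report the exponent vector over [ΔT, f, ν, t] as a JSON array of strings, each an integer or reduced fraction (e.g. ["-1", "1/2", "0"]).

Write exponents as rows L,Θ,T / cols ΔT,f,ν,t:
  L: [ 0  0  2  0]
  Θ: [ 1  0  0  0]
  T: [ 0 -1 -1  1]
Echelon form has 3 nonzero rows (pivots: ΔT,f,ν)
Pivot set = {ΔT,f,ν}, free = {t}
RREF:
  r0: [   1    0    0    0]
  r1: [   0    1    0   -1]
  r2: [   0    0    1    0]
Fix exponent of t at 1; solve each RREF row for its pivot's exponent:
  r0: exp(ΔT) + (0)·1 = 0 ⇒ exp(ΔT) = 0
  r1: exp(f) + (-1)·1 = 0 ⇒ exp(f) = 1
  r2: exp(ν) + (0)·1 = 0 ⇒ exp(ν) = 0
Π_1 = f · t

["0", "1", "0", "1"]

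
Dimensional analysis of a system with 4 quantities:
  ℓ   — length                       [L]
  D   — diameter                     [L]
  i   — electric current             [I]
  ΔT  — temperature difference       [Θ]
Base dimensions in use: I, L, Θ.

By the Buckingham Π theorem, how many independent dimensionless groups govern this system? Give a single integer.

Write exponents as rows I,L,Θ / cols ℓ,D,i,ΔT:
  I: [ 0  0  1  0]
  L: [ 1  1  0  0]
  Θ: [ 0  0  0  1]
RREF → pivots at {ℓ,i,ΔT} ⇒ r = 3
4 vars − rank 3 = 1 Π group

1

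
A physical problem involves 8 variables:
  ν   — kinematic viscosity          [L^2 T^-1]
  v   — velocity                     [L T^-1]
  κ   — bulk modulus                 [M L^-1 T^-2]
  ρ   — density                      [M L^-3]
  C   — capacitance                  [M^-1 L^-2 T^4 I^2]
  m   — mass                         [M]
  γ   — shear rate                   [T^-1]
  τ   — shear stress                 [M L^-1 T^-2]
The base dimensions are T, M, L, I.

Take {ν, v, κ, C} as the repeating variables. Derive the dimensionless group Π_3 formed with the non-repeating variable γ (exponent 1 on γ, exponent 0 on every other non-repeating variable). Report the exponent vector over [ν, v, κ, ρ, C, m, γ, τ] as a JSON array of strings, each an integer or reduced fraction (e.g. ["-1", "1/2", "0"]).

Exponent matrix [T,M,L,I] × [ν,v,κ,ρ,C,m,γ,τ]:
  T: [-1 -1 -2  0  4  0 -1 -2]
  M: [ 0  0  1  1 -1  1  0  1]
  L: [ 2  1 -1 -3 -2  0  0 -1]
  I: [ 0  0  0  0  2  0  0  0]
RREF → pivots at {ν,v,κ,C} ⇒ r = 4
Repeat: ν,v,κ,C; free: ρ,m,γ,τ
RREF:
  r0: [   1    0    0    0    0    3   -1    0]
  r1: [   0    1    0   -2    0   -5    2    0]
  r2: [   0    0    1    1    0    1    0    1]
  r3: [   0    0    0    0    1    0    0    0]
Fix exponent of γ at 1, ρ at 0, m at 0, τ at 0; solve each RREF row for its pivot's exponent:
  r0: exp(ν) + (-1)·1 = 0 ⇒ exp(ν) = 1
  r1: exp(v) + (2)·1 = 0 ⇒ exp(v) = -2
  r2: exp(κ) + (0)·1 = 0 ⇒ exp(κ) = 0
  r3: exp(C) + (0)·1 = 0 ⇒ exp(C) = 0
Π_3 = ν · v^-2 · γ

["1", "-2", "0", "0", "0", "0", "1", "0"]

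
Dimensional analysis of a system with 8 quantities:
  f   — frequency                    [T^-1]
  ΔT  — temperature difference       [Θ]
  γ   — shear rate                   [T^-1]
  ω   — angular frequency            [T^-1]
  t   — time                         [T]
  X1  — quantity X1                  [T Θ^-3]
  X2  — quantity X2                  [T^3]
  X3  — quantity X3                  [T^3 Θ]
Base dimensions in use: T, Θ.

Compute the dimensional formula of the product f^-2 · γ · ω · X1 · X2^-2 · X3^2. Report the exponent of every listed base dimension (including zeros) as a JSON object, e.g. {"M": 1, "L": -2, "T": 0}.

{"T": 1, "Θ": -1}

Dimensional matrix (T×Θ by f×ΔT×γ×ω×t×X1×X2×X3):
  T: [-1  0 -1 -1  1  1  3  3]
  Θ: [ 0  1  0  0  0 -3  0  1]
  [T]: (-2)·-1+(1)·-1+(1)·-1+(1)·1+(-2)·3+(2)·3 = 1
  [Θ]: (-2)·0+(1)·0+(1)·0+(1)·-3+(-2)·0+(2)·1 = -1
⇒ T Θ^-1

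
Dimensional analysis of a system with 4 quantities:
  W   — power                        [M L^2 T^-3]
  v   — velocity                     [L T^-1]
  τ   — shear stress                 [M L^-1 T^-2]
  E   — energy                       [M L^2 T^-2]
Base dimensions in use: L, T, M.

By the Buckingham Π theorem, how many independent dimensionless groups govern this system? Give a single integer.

Dimensional matrix (L×T×M by W×v×τ×E):
  L: [ 2  1 -1  2]
  T: [-3 -1 -2 -2]
  M: [ 1  0  1  1]
Echelon form has 3 nonzero rows (pivots: W,v,τ)
Π count = n − r = 4 − 3 = 1

1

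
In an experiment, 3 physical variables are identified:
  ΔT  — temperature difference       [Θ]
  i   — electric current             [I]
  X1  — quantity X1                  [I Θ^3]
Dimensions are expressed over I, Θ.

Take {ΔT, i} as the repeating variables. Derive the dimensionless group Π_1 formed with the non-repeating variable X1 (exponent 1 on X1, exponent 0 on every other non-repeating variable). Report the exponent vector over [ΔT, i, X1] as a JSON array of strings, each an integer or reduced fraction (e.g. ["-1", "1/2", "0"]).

["-3", "-1", "1"]

Write exponents as rows I,Θ / cols ΔT,i,X1:
  I: [ 0  1  1]
  Θ: [ 1  0  3]
RREF → pivots at {ΔT,i} ⇒ r = 2
Repeat: ΔT,i; free: X1
RREF:
  r0: [   1    0    3]
  r1: [   0    1    1]
Fix exponent of X1 at 1; solve each RREF row for its pivot's exponent:
  r0: exp(ΔT) + (3)·1 = 0 ⇒ exp(ΔT) = -3
  r1: exp(i) + (1)·1 = 0 ⇒ exp(i) = -1
Π_1 = ΔT^-3 · i^-1 · X1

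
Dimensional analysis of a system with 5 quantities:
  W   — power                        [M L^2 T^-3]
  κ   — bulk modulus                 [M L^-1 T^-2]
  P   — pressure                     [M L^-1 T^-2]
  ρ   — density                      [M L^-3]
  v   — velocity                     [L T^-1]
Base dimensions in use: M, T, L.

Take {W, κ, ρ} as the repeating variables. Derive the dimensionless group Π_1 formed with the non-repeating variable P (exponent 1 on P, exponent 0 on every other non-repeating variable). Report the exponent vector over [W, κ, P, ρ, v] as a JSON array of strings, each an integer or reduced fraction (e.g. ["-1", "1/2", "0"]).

["0", "-1", "1", "0", "0"]

Write exponents as rows M,T,L / cols W,κ,P,ρ,v:
  M: [ 1  1  1  1  0]
  T: [-3 -2 -2  0 -1]
  L: [ 2 -1 -1 -3  1]
Row reduction gives pivot columns W,κ,ρ; rank = 3
Repeat: W,κ,ρ; free: P,v
RREF:
  r0: [   1    0    0    0    0]
  r1: [   0    1    1    0  1/2]
  r2: [   0    0    0    1 -1/2]
Fix exponent of P at 1, v at 0; solve each RREF row for its pivot's exponent:
  r0: exp(W) + (0)·1 = 0 ⇒ exp(W) = 0
  r1: exp(κ) + (1)·1 = 0 ⇒ exp(κ) = -1
  r2: exp(ρ) + (0)·1 = 0 ⇒ exp(ρ) = 0
Π_1 = κ^-1 · P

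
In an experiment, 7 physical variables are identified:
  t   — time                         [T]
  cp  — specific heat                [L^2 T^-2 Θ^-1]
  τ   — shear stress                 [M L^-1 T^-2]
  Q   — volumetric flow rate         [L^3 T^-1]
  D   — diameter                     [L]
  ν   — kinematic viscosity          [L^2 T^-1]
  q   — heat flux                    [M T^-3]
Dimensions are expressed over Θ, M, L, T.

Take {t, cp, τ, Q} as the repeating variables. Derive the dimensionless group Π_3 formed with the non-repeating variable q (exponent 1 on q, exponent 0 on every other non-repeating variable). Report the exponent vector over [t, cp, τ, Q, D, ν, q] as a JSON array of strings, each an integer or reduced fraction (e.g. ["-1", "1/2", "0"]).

Write exponents as rows Θ,M,L,T / cols t,cp,τ,Q,D,ν,q:
  Θ: [ 0 -1  0  0  0  0  0]
  M: [ 0  0  1  0  0  0  1]
  L: [ 0  2 -1  3  1  2  0]
  T: [ 1 -2 -2 -1  0 -1 -3]
RREF → pivots at {t,cp,τ,Q} ⇒ r = 4
Repeat: t,cp,τ,Q; free: D,ν,q
RREF:
  r0: [   1    0    0    0  1/3 -1/3 -2/3]
  r1: [   0    1    0    0    0    0    0]
  r2: [   0    0    1    0    0    0    1]
  r3: [   0    0    0    1  1/3  2/3  1/3]
Fix exponent of q at 1, D at 0, ν at 0; solve each RREF row for its pivot's exponent:
  r0: exp(t) + (-2/3)·1 = 0 ⇒ exp(t) = 2/3
  r1: exp(cp) + (0)·1 = 0 ⇒ exp(cp) = 0
  r2: exp(τ) + (1)·1 = 0 ⇒ exp(τ) = -1
  r3: exp(Q) + (1/3)·1 = 0 ⇒ exp(Q) = -1/3
Π_3 = t^(2/3) · τ^-1 · Q^(-1/3) · q

["2/3", "0", "-1", "-1/3", "0", "0", "1"]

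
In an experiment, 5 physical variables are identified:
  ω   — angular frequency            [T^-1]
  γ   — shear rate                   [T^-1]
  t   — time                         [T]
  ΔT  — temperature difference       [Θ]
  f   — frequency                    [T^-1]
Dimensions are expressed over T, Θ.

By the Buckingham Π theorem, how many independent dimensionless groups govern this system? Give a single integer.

3

Write exponents as rows T,Θ / cols ω,γ,t,ΔT,f:
  T: [-1 -1  1  0 -1]
  Θ: [ 0  0  0  1  0]
Row reduction gives pivot columns ω,ΔT; rank = 2
5 vars − rank 2 = 3 Π groups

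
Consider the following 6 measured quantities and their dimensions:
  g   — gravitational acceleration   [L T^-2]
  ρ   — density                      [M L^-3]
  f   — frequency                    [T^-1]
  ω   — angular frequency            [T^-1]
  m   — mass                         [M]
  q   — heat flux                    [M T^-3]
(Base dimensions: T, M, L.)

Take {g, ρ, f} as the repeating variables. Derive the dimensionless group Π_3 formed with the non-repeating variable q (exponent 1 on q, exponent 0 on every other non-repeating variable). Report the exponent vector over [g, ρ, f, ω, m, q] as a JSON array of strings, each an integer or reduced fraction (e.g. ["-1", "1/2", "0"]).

["-3", "-1", "3", "0", "0", "1"]

Dimensional matrix (T×M×L by g×ρ×f×ω×m×q):
  T: [-2  0 -1 -1  0 -3]
  M: [ 0  1  0  0  1  1]
  L: [ 1 -3  0  0  0  0]
Row reduction gives pivot columns g,ρ,f; rank = 3
Repeat: g,ρ,f; free: ω,m,q
RREF:
  r0: [   1    0    0    0    3    3]
  r1: [   0    1    0    0    1    1]
  r2: [   0    0    1    1   -6   -3]
Fix exponent of q at 1, ω at 0, m at 0; solve each RREF row for its pivot's exponent:
  r0: exp(g) + (3)·1 = 0 ⇒ exp(g) = -3
  r1: exp(ρ) + (1)·1 = 0 ⇒ exp(ρ) = -1
  r2: exp(f) + (-3)·1 = 0 ⇒ exp(f) = 3
Π_3 = g^-3 · ρ^-1 · f^3 · q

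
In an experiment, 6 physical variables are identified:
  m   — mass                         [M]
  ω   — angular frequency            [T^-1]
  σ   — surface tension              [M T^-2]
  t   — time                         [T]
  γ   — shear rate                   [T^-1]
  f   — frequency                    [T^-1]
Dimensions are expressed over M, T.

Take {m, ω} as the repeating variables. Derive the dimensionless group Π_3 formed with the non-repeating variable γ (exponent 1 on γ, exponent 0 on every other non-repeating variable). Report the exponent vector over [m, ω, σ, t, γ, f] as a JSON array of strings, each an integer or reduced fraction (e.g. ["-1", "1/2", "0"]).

Dimensional matrix (M×T by m×ω×σ×t×γ×f):
  M: [ 1  0  1  0  0  0]
  T: [ 0 -1 -2  1 -1 -1]
Row reduction gives pivot columns m,ω; rank = 2
Repeat: m,ω; free: σ,t,γ,f
RREF:
  r0: [   1    0    1    0    0    0]
  r1: [   0    1    2   -1    1    1]
Fix exponent of γ at 1, σ at 0, t at 0, f at 0; solve each RREF row for its pivot's exponent:
  r0: exp(m) + (0)·1 = 0 ⇒ exp(m) = 0
  r1: exp(ω) + (1)·1 = 0 ⇒ exp(ω) = -1
Π_3 = ω^-1 · γ

["0", "-1", "0", "0", "1", "0"]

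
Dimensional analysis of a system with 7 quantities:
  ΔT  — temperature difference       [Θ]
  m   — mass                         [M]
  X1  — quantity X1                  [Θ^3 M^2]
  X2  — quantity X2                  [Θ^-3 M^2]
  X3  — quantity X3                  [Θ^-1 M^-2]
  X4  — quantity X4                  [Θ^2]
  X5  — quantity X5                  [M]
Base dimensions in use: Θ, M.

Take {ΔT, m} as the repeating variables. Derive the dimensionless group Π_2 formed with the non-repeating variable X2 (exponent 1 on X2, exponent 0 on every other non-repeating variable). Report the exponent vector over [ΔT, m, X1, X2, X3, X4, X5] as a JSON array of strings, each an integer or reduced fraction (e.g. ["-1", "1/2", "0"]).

["3", "-2", "0", "1", "0", "0", "0"]

Write exponents as rows Θ,M / cols ΔT,m,X1,X2,X3,X4,X5:
  Θ: [ 1  0  3 -3 -1  2  0]
  M: [ 0  1  2  2 -2  0  1]
Row reduction gives pivot columns ΔT,m; rank = 2
Pivot set = {ΔT,m}, free = {X1,X2,X3,X4,X5}
RREF:
  r0: [   1    0    3   -3   -1    2    0]
  r1: [   0    1    2    2   -2    0    1]
Fix exponent of X2 at 1, X1 at 0, X3 at 0, X4 at 0, X5 at 0; solve each RREF row for its pivot's exponent:
  r0: exp(ΔT) + (-3)·1 = 0 ⇒ exp(ΔT) = 3
  r1: exp(m) + (2)·1 = 0 ⇒ exp(m) = -2
Π_2 = ΔT^3 · m^-2 · X2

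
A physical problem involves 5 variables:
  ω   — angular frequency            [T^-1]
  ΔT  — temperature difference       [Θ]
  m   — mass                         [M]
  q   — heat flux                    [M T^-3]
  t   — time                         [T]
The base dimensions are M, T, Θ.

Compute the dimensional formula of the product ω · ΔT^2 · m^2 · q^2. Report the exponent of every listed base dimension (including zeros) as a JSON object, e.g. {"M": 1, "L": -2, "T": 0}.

Exponent matrix [M,T,Θ] × [ω,ΔT,m,q,t]:
  M: [ 0  0  1  1  0]
  T: [-1  0  0 -3  1]
  Θ: [ 0  1  0  0  0]
  [M]: (1)·0+(2)·0+(2)·1+(2)·1 = 4
  [T]: (1)·-1+(2)·0+(2)·0+(2)·-3 = -7
  [Θ]: (1)·0+(2)·1+(2)·0+(2)·0 = 2
⇒ M^4 T^-7 Θ^2

{"M": 4, "T": -7, "Θ": 2}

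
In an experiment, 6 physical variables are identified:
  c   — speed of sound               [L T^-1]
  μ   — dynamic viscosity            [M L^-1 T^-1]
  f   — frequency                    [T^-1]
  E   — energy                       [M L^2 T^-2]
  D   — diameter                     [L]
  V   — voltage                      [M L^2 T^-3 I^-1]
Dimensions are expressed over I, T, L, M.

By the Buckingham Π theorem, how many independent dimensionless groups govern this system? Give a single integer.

2

Write exponents as rows I,T,L,M / cols c,μ,f,E,D,V:
  I: [ 0  0  0  0  0 -1]
  T: [-1 -1 -1 -2  0 -3]
  L: [ 1 -1  0  2  1  2]
  M: [ 0  1  0  1  0  1]
Row reduction gives pivot columns c,μ,f,V; rank = 4
6 vars − rank 4 = 2 Π groups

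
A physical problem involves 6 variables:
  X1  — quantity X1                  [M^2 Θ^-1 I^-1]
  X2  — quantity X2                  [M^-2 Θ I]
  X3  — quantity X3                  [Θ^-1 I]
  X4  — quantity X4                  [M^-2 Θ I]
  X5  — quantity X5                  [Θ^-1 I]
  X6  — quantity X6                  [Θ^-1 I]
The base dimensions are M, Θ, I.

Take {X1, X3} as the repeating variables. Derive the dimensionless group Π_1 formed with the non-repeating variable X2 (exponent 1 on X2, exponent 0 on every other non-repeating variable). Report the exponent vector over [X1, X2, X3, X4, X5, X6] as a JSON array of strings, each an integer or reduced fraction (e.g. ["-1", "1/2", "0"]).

["1", "1", "0", "0", "0", "0"]

Exponent matrix [M,Θ,I] × [X1,X2,X3,X4,X5,X6]:
  M: [ 2 -2  0 -2  0  0]
  Θ: [-1  1 -1  1 -1 -1]
  I: [-1  1  1  1  1  1]
RREF → pivots at {X1,X3} ⇒ r = 2
Pivot set = {X1,X3}, free = {X2,X4,X5,X6}
RREF:
  r0: [   1   -1    0   -1    0    0]
  r1: [   0    0    1    0    1    1]
  r2: [   0    0    0    0    0    0]
Fix exponent of X2 at 1, X4 at 0, X5 at 0, X6 at 0; solve each RREF row for its pivot's exponent:
  r0: exp(X1) + (-1)·1 = 0 ⇒ exp(X1) = 1
  r1: exp(X3) + (0)·1 = 0 ⇒ exp(X3) = 0
Π_1 = X1 · X2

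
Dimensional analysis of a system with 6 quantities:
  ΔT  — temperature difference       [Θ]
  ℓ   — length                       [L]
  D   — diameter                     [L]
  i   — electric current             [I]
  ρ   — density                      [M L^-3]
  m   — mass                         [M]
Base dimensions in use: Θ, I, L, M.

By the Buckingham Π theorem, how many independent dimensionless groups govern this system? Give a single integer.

2

Exponent matrix [Θ,I,L,M] × [ΔT,ℓ,D,i,ρ,m]:
  Θ: [ 1  0  0  0  0  0]
  I: [ 0  0  0  1  0  0]
  L: [ 0  1  1  0 -3  0]
  M: [ 0  0  0  0  1  1]
RREF → pivots at {ΔT,ℓ,i,ρ} ⇒ r = 4
Π count = n − r = 6 − 4 = 2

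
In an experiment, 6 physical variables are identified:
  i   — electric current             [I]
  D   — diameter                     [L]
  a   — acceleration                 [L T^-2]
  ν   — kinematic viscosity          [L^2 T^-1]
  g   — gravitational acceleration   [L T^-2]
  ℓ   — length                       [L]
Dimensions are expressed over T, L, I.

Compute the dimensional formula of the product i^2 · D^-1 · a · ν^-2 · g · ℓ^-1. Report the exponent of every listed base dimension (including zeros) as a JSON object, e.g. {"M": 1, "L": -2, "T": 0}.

Dimensional matrix (T×L×I by i×D×a×ν×g×ℓ):
  T: [ 0  0 -2 -1 -2  0]
  L: [ 0  1  1  2  1  1]
  I: [ 1  0  0  0  0  0]
  [T]: (2)·0+(-1)·0+(1)·-2+(-2)·-1+(1)·-2+(-1)·0 = -2
  [L]: (2)·0+(-1)·1+(1)·1+(-2)·2+(1)·1+(-1)·1 = -4
  [I]: (2)·1+(-1)·0+(1)·0+(-2)·0+(1)·0+(-1)·0 = 2
⇒ T^-2 L^-4 I^2

{"T": -2, "L": -4, "I": 2}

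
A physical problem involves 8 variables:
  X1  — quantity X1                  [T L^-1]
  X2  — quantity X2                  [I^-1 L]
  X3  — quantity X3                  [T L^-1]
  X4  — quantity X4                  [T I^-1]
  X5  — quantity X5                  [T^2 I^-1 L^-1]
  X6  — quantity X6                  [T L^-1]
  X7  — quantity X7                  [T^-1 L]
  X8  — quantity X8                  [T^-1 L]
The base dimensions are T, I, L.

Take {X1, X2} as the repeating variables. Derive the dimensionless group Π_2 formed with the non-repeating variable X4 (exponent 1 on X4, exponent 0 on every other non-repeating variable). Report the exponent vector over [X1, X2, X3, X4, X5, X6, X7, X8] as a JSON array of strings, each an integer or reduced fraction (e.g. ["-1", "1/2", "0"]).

["-1", "-1", "0", "1", "0", "0", "0", "0"]

Exponent matrix [T,I,L] × [X1,X2,X3,X4,X5,X6,X7,X8]:
  T: [ 1  0  1  1  2  1 -1 -1]
  I: [ 0 -1  0 -1 -1  0  0  0]
  L: [-1  1 -1  0 -1 -1  1  1]
Echelon form has 2 nonzero rows (pivots: X1,X2)
Repeat: X1,X2; free: X3,X4,X5,X6,X7,X8
RREF:
  r0: [   1    0    1    1    2    1   -1   -1]
  r1: [   0    1    0    1    1    0    0    0]
  r2: [   0    0    0    0    0    0    0    0]
Fix exponent of X4 at 1, X3 at 0, X5 at 0, X6 at 0, X7 at 0, X8 at 0; solve each RREF row for its pivot's exponent:
  r0: exp(X1) + (1)·1 = 0 ⇒ exp(X1) = -1
  r1: exp(X2) + (1)·1 = 0 ⇒ exp(X2) = -1
Π_2 = X1^-1 · X2^-1 · X4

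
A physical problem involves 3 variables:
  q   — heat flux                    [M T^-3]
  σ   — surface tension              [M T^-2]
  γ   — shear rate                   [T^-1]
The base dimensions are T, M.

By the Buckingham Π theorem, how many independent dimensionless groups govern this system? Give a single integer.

Exponent matrix [T,M] × [q,σ,γ]:
  T: [-3 -2 -1]
  M: [ 1  1  0]
RREF → pivots at {q,σ} ⇒ r = 2
Π count = n − r = 3 − 2 = 1

1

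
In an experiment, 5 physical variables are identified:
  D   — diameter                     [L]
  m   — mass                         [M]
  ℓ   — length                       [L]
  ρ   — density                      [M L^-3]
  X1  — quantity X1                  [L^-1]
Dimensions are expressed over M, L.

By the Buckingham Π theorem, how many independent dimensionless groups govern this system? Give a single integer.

Exponent matrix [M,L] × [D,m,ℓ,ρ,X1]:
  M: [ 0  1  0  1  0]
  L: [ 1  0  1 -3 -1]
RREF → pivots at {D,m} ⇒ r = 2
5 vars − rank 2 = 3 Π groups

3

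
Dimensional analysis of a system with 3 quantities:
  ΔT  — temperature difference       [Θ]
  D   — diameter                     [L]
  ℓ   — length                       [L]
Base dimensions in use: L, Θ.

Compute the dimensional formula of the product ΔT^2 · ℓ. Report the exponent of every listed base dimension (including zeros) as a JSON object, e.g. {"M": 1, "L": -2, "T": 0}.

{"L": 1, "Θ": 2}

Dimensional matrix (L×Θ by ΔT×D×ℓ):
  L: [ 0  1  1]
  Θ: [ 1  0  0]
  [L]: (2)·0+(1)·1 = 1
  [Θ]: (2)·1+(1)·0 = 2
⇒ L Θ^2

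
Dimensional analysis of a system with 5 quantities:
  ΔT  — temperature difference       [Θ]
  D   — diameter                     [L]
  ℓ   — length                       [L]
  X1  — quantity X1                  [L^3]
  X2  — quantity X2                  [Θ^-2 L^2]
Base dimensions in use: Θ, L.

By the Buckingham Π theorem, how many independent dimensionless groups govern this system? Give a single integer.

Write exponents as rows Θ,L / cols ΔT,D,ℓ,X1,X2:
  Θ: [ 1  0  0  0 -2]
  L: [ 0  1  1  3  2]
Echelon form has 2 nonzero rows (pivots: ΔT,D)
n=5, r=2 ⇒ 3 dimensionless groups

3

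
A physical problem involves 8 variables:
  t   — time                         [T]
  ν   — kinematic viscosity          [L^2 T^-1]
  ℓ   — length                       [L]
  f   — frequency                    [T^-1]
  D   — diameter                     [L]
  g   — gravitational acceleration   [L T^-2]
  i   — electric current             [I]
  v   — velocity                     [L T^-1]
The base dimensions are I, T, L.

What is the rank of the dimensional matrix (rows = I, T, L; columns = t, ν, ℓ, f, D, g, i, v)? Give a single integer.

3

Exponent matrix [I,T,L] × [t,ν,ℓ,f,D,g,i,v]:
  I: [ 0  0  0  0  0  0  1  0]
  T: [ 1 -1  0 -1  0 -2  0 -1]
  L: [ 0  2  1  0  1  1  0  1]
Row reduction gives pivot columns t,ν,i; rank = 3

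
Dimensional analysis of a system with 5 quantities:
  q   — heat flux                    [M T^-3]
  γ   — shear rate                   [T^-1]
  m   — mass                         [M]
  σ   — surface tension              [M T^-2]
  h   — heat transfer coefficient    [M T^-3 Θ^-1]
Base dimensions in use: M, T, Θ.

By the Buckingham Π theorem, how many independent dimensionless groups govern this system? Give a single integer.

Dimensional matrix (M×T×Θ by q×γ×m×σ×h):
  M: [ 1  0  1  1  1]
  T: [-3 -1  0 -2 -3]
  Θ: [ 0  0  0  0 -1]
Row reduction gives pivot columns q,γ,h; rank = 3
n=5, r=3 ⇒ 2 dimensionless groups

2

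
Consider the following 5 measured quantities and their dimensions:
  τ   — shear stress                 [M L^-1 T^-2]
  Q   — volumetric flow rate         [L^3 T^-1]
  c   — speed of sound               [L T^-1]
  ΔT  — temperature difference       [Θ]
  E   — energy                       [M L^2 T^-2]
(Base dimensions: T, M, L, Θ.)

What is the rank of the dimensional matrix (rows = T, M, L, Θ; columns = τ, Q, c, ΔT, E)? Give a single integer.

4

Exponent matrix [T,M,L,Θ] × [τ,Q,c,ΔT,E]:
  T: [-2 -1 -1  0 -2]
  M: [ 1  0  0  0  1]
  L: [-1  3  1  0  2]
  Θ: [ 0  0  0  1  0]
Row reduction gives pivot columns τ,Q,c,ΔT; rank = 4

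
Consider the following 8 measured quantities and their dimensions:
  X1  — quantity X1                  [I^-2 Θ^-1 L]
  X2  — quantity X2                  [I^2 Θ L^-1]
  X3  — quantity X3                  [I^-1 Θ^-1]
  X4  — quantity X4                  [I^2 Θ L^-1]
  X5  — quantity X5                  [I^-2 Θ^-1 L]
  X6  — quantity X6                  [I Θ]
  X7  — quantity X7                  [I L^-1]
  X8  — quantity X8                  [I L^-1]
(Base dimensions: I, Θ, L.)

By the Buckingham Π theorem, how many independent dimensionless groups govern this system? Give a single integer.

6

Dimensional matrix (I×Θ×L by X1×X2×X3×X4×X5×X6×X7×X8):
  I: [-2  2 -1  2 -2  1  1  1]
  Θ: [-1  1 -1  1 -1  1  0  0]
  L: [ 1 -1  0 -1  1  0 -1 -1]
Row reduction gives pivot columns X1,X3; rank = 2
n=8, r=2 ⇒ 6 dimensionless groups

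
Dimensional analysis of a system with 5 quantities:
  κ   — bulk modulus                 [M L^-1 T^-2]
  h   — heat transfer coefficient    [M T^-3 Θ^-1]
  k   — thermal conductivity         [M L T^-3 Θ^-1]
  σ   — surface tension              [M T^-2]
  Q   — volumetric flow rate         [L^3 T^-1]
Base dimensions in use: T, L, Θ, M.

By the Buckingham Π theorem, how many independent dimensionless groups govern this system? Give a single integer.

Dimensional matrix (T×L×Θ×M by κ×h×k×σ×Q):
  T: [-2 -3 -3 -2 -1]
  L: [-1  0  1  0  3]
  Θ: [ 0 -1 -1  0  0]
  M: [ 1  1  1  1  0]
Echelon form has 4 nonzero rows (pivots: κ,h,k,Q)
Π count = n − r = 5 − 4 = 1

1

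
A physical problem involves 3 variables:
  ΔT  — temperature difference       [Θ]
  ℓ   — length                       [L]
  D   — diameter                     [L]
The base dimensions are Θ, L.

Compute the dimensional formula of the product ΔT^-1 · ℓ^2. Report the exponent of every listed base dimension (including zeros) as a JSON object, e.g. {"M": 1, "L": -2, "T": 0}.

Dimensional matrix (Θ×L by ΔT×ℓ×D):
  Θ: [ 1  0  0]
  L: [ 0  1  1]
  [Θ]: (-1)·1+(2)·0 = -1
  [L]: (-1)·0+(2)·1 = 2
⇒ Θ^-1 L^2

{"Θ": -1, "L": 2}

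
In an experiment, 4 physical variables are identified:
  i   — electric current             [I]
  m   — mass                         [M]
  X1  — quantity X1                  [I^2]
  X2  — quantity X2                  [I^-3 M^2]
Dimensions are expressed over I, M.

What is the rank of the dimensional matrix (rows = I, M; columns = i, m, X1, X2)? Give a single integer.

2

Write exponents as rows I,M / cols i,m,X1,X2:
  I: [ 1  0  2 -3]
  M: [ 0  1  0  2]
RREF → pivots at {i,m} ⇒ r = 2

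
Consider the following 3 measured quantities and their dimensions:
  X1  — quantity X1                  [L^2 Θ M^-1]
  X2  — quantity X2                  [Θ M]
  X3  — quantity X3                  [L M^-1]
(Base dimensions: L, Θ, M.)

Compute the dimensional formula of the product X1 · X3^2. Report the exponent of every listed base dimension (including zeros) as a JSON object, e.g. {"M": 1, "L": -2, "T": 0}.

{"L": 4, "Θ": 1, "M": -3}

Dimensional matrix (L×Θ×M by X1×X2×X3):
  L: [ 2  0  1]
  Θ: [ 1  1  0]
  M: [-1  1 -1]
  [L]: (1)·2+(2)·1 = 4
  [Θ]: (1)·1+(2)·0 = 1
  [M]: (1)·-1+(2)·-1 = -3
⇒ L^4 Θ M^-3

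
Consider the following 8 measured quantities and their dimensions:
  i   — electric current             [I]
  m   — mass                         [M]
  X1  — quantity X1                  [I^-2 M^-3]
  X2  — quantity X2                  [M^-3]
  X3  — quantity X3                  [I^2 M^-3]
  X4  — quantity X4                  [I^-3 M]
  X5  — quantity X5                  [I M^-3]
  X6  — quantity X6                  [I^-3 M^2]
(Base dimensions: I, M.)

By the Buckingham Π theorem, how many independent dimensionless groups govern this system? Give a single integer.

Exponent matrix [I,M] × [i,m,X1,X2,X3,X4,X5,X6]:
  I: [ 1  0 -2  0  2 -3  1 -3]
  M: [ 0  1 -3 -3 -3  1 -3  2]
Row reduction gives pivot columns i,m; rank = 2
8 vars − rank 2 = 6 Π groups

6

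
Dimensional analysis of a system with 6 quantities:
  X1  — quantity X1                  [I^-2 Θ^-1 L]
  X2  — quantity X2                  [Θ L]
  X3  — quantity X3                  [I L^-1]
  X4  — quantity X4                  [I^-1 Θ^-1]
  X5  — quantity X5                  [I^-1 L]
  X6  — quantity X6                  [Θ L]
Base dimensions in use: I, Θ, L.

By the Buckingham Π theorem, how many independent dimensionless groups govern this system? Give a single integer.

Dimensional matrix (I×Θ×L by X1×X2×X3×X4×X5×X6):
  I: [-2  0  1 -1 -1  0]
  Θ: [-1  1  0 -1  0  1]
  L: [ 1  1 -1  0  1  1]
Echelon form has 2 nonzero rows (pivots: X1,X2)
n=6, r=2 ⇒ 4 dimensionless groups

4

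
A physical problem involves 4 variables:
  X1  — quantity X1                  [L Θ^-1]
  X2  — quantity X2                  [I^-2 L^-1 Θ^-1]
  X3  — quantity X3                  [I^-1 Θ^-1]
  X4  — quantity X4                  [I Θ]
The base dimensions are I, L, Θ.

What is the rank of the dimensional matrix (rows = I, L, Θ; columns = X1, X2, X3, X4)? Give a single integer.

2

Dimensional matrix (I×L×Θ by X1×X2×X3×X4):
  I: [ 0 -2 -1  1]
  L: [ 1 -1  0  0]
  Θ: [-1 -1 -1  1]
RREF → pivots at {X1,X2} ⇒ r = 2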